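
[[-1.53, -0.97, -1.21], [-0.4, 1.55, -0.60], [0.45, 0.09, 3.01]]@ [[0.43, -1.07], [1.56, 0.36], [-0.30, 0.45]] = [[-1.81,  0.74], [2.43,  0.72], [-0.57,  0.91]]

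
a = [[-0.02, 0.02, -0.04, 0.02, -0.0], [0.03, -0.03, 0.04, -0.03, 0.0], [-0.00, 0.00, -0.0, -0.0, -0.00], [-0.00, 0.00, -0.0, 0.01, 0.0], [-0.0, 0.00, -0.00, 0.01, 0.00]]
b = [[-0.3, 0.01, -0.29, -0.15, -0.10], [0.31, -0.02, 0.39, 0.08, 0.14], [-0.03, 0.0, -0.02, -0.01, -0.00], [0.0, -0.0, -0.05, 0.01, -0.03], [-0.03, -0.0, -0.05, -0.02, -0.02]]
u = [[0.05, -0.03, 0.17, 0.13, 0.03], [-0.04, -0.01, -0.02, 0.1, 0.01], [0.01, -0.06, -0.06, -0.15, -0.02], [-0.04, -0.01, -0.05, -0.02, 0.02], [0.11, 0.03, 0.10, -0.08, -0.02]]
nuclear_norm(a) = 0.10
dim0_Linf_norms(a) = [0.03, 0.03, 0.04, 0.03, 0.0]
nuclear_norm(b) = 0.81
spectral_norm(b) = 0.69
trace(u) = -0.06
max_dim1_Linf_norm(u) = 0.17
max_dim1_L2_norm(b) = 0.52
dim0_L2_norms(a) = [0.04, 0.04, 0.06, 0.04, 0.0]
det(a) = 0.00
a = b @ u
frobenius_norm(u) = 0.36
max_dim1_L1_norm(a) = 0.13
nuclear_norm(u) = 0.60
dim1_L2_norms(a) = [0.05, 0.07, 0.0, 0.01, 0.01]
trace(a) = -0.04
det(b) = 0.00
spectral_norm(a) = 0.08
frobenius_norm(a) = 0.09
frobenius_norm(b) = 0.70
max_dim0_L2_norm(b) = 0.49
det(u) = -0.00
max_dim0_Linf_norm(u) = 0.17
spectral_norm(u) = 0.28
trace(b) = -0.35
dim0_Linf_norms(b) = [0.31, 0.02, 0.39, 0.15, 0.14]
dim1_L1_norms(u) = [0.41, 0.18, 0.3, 0.14, 0.34]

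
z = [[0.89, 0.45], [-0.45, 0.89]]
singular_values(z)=[1.0, 1.0]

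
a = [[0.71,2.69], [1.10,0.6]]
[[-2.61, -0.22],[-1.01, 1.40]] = a @ [[-0.45, 1.54], [-0.85, -0.49]]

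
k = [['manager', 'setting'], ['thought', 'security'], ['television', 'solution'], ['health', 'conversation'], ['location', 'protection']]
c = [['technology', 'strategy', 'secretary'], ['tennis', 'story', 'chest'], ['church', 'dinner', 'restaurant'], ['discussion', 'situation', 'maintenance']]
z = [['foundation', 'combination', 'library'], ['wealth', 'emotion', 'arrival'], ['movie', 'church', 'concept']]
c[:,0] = ['technology', 'tennis', 'church', 'discussion']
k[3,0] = 'health'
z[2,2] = 'concept'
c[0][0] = 'technology'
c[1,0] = 'tennis'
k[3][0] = 'health'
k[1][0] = 'thought'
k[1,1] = 'security'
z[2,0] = 'movie'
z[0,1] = 'combination'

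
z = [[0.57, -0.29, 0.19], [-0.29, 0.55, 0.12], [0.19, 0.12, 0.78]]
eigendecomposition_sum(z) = [[0.08, 0.08, -0.04], [0.08, 0.08, -0.04], [-0.04, -0.04, 0.02]] + [[0.38, -0.17, 0.41], [-0.17, 0.08, -0.19], [0.41, -0.19, 0.45]] + [[0.10, -0.2, -0.18], [-0.20, 0.39, 0.35], [-0.18, 0.35, 0.31]]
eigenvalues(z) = [0.19, 0.91, 0.81]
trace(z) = 1.90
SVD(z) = [[0.65, -0.36, -0.67], [-0.29, 0.70, -0.65], [0.7, 0.62, 0.35]] @ diag([0.9058749614005391, 0.8054845176415982, 0.18864052095786285]) @ [[0.65, -0.29, 0.7], [-0.36, 0.7, 0.62], [-0.67, -0.65, 0.35]]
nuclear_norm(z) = 1.90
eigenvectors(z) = [[0.67, 0.65, -0.36],[0.65, -0.29, 0.7],[-0.35, 0.7, 0.62]]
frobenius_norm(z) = 1.23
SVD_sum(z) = [[0.38,-0.17,0.41],[-0.17,0.08,-0.19],[0.41,-0.19,0.45]] + [[0.10, -0.20, -0.18], [-0.2, 0.39, 0.35], [-0.18, 0.35, 0.31]] + [[0.08, 0.08, -0.04], [0.08, 0.08, -0.04], [-0.04, -0.04, 0.02]]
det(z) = 0.14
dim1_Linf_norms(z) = [0.57, 0.55, 0.78]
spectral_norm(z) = 0.91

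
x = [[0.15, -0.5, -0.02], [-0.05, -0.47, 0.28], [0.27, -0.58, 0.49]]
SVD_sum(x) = [[0.10,-0.38,0.21], [0.12,-0.44,0.25], [0.18,-0.67,0.38]] + [[0.01, -0.13, -0.23], [-0.00, 0.01, 0.02], [-0.01, 0.07, 0.12]] + [[0.04,0.01,-0.0], [-0.17,-0.04,0.01], [0.09,0.02,-0.01]]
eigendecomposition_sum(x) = [[(0.11+0.11j), -0.08-0.15j, (-0.06+0.14j)], [0.02-0.08j, -0.05+0.08j, (0.08-0.01j)], [(0.15-0.19j), -0.22+0.14j, 0.22+0.08j]] + [[(0.11-0.11j), (-0.08+0.15j), (-0.06-0.14j)], [0.02+0.08j, -0.05-0.08j, (0.08+0.01j)], [(0.15+0.19j), -0.22-0.14j, 0.22-0.08j]] + [[(-0.08-0j), (-0.34-0j), (0.1+0j)], [(-0.09-0j), -0.37-0.00j, 0.11+0.00j], [-0.03-0.00j, -0.14-0.00j, 0.04+0.00j]]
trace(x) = 0.17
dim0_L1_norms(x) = [0.47, 1.55, 0.79]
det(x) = -0.06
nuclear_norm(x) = 1.55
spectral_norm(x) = 1.05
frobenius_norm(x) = 1.11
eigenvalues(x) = [(0.29+0.26j), (0.29-0.26j), (-0.41+0j)]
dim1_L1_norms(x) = [0.67, 0.8, 1.34]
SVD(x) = [[-0.43, 0.89, 0.18], [-0.5, -0.07, -0.86], [-0.75, -0.46, 0.47]] @ diag([1.0457311883278144, 0.29928272887594415, 0.20242561585695]) @ [[-0.23,  0.85,  -0.48], [0.04,  -0.48,  -0.87], [0.97,  0.22,  -0.08]]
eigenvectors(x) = [[(0.04-0.52j), (0.04+0.52j), (0.65+0j)], [-0.26+0.12j, -0.26-0.12j, (0.71+0j)], [-0.80+0.00j, (-0.8-0j), (0.27+0j)]]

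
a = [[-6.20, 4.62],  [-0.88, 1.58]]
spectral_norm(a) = 7.91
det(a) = -5.73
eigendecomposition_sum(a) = [[-6.11,3.91], [-0.75,0.48]] + [[-0.09,  0.71], [-0.13,  1.1]]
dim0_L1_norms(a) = [7.08, 6.2]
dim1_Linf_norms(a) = [6.2, 1.58]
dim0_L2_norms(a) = [6.26, 4.88]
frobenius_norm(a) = 7.94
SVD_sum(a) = [[-6.11, 4.74],[-1.31, 1.02]] + [[-0.09, -0.12],[0.43, 0.56]]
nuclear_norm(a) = 8.63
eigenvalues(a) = [-5.64, 1.02]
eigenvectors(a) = [[-0.99,-0.54], [-0.12,-0.84]]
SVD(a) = [[-0.98, -0.21], [-0.21, 0.98]] @ diag([7.907594625894956, 0.7246704302765715]) @ [[0.79, -0.61], [0.61, 0.79]]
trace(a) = -4.62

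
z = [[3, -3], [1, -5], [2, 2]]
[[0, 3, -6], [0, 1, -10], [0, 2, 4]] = z @ [[0, 1, 0], [0, 0, 2]]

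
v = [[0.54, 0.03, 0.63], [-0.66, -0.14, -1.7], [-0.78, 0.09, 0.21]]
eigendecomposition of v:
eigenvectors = [[-0.31+0.14j,-0.31-0.14j,-0.08+0.00j],[(0.83+0j),(0.83-0j),-0.99+0.00j],[-0.10-0.43j,-0.10+0.43j,(0.12+0j)]]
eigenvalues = [(0.3+0.76j), (0.3-0.76j), (0.01+0j)]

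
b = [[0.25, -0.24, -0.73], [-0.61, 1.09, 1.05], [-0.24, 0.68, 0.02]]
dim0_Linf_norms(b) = [0.61, 1.09, 1.05]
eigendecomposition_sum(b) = [[0.22,-0.42,-0.34], [-0.60,1.14,0.94], [-0.26,0.5,0.41]] + [[0.00, 0.0, -0.0], [0.00, 0.0, -0.0], [0.00, 0.00, -0.0]] + [[0.02, 0.18, -0.38], [-0.01, -0.05, 0.12], [0.02, 0.18, -0.39]]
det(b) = -0.00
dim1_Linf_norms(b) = [0.73, 1.09, 0.68]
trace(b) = 1.36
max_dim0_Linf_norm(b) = 1.09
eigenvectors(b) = [[-0.32, 0.92, 0.69],[0.87, 0.32, -0.21],[0.38, 0.20, 0.70]]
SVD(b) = [[-0.39,  -0.62,  -0.69],  [0.87,  -0.00,  -0.49],  [0.30,  -0.79,  0.54]] @ diag([1.8698168910958013, 0.582986713624213, 0.003359391384284783]) @ [[-0.37, 0.67, 0.64],[0.07, -0.67, 0.74],[-0.92, -0.32, -0.21]]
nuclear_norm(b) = 2.46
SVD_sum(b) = [[0.27, -0.48, -0.47],[-0.61, 1.09, 1.05],[-0.21, 0.37, 0.36]] + [[-0.02, 0.24, -0.26], [-0.0, 0.0, -0.0], [-0.03, 0.31, -0.34]] + [[0.00, 0.0, 0.00], [0.00, 0.0, 0.00], [-0.0, -0.0, -0.00]]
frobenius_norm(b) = 1.96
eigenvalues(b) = [1.77, 0.0, -0.42]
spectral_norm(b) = 1.87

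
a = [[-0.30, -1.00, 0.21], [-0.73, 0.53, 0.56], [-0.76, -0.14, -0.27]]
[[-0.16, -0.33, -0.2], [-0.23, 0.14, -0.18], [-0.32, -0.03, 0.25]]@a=[[0.44, 0.01, -0.16], [0.10, 0.33, 0.08], [-0.07, 0.27, -0.15]]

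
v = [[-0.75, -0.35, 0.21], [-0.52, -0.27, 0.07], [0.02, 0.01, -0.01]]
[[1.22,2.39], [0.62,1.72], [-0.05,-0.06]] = v @ [[-0.36, -2.65], [-0.76, -1.35], [3.26, -0.34]]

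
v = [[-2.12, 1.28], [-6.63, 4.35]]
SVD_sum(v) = [[-2.07, 1.35], [-6.64, 4.33]] + [[-0.05, -0.07], [0.01, 0.02]]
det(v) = -0.74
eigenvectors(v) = [[-0.57, -0.27], [-0.82, -0.96]]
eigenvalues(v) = [-0.29, 2.52]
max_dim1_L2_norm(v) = 7.93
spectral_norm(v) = 8.31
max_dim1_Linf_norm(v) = 6.63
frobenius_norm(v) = 8.31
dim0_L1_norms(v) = [8.75, 5.63]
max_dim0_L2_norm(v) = 6.96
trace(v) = 2.23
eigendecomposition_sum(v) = [[-0.48,0.13], [-0.69,0.19]] + [[-1.64, 1.15], [-5.94, 4.16]]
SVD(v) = [[-0.3,  -0.95], [-0.95,  0.3]] @ diag([8.306886201198507, 0.08855303686402742]) @ [[0.84, -0.55], [0.55, 0.84]]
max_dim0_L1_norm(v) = 8.75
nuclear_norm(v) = 8.40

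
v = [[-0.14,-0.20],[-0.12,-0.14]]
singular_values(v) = [0.31, 0.01]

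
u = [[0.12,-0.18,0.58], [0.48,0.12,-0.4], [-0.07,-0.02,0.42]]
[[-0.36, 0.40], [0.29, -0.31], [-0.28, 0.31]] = u@[[0.06, -0.06], [-0.06, 0.07], [-0.66, 0.72]]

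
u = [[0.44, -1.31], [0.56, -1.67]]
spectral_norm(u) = 2.24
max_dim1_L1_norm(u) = 2.23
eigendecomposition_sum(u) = [[0.0, -0.0], [0.00, -0.0]] + [[0.44, -1.31],[0.56, -1.67]]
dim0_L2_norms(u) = [0.71, 2.12]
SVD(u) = [[-0.62, -0.79], [-0.79, 0.62]] @ diag([2.23879425421386, 0.0005360028049656455]) @ [[-0.32,0.95], [-0.95,-0.32]]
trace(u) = -1.23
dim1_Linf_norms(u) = [1.31, 1.67]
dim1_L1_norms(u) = [1.75, 2.23]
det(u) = -0.00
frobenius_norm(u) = 2.24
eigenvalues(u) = [0.0, -1.23]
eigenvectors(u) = [[0.95,0.62], [0.32,0.79]]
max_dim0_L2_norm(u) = 2.12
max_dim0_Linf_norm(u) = 1.67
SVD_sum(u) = [[0.44, -1.31],[0.56, -1.67]] + [[0.00,0.00],[-0.0,-0.0]]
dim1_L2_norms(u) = [1.38, 1.76]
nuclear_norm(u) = 2.24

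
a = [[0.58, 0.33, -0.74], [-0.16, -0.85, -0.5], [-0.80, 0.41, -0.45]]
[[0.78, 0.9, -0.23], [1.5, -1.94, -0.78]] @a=[[0.49, -0.60, -0.92], [1.8, 1.82, 0.21]]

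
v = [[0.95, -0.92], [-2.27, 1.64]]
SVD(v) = [[-0.42, 0.91], [0.91, 0.42]] @ diag([3.092244957413626, 0.1715258678742032]) @ [[-0.80, 0.61], [-0.61, -0.8]]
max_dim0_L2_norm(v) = 2.46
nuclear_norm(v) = 3.26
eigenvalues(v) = [-0.19, 2.78]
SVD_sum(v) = [[1.04, -0.8], [-2.23, 1.7]] + [[-0.09, -0.12], [-0.04, -0.06]]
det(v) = -0.53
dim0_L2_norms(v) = [2.46, 1.88]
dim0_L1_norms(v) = [3.22, 2.56]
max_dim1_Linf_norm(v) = 2.27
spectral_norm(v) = 3.09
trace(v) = 2.59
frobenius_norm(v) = 3.10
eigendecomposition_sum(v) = [[-0.12, -0.06], [-0.15, -0.07]] + [[1.07, -0.86], [-2.12, 1.71]]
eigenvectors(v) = [[-0.63,0.45], [-0.78,-0.89]]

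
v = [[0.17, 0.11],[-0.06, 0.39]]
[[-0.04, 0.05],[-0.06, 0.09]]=v@[[-0.10, 0.14],[-0.17, 0.24]]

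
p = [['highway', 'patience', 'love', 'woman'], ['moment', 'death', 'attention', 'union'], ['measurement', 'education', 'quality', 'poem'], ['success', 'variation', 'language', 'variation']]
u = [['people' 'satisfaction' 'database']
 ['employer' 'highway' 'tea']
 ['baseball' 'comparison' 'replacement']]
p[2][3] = 'poem'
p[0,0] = 'highway'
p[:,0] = ['highway', 'moment', 'measurement', 'success']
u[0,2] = 'database'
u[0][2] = 'database'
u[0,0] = 'people'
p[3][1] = 'variation'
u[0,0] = 'people'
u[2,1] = 'comparison'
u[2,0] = 'baseball'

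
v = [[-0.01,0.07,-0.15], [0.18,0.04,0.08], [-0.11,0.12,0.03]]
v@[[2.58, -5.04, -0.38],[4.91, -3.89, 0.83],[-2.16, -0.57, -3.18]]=[[0.64, -0.14, 0.54], [0.49, -1.11, -0.29], [0.24, 0.07, 0.05]]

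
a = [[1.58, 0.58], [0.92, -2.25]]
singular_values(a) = [2.43, 1.68]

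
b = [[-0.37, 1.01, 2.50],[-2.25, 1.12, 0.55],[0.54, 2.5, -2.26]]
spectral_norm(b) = 3.71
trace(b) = -1.51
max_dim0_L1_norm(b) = 5.31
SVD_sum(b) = [[-0.60, -0.68, 1.78], [-0.24, -0.27, 0.7], [0.91, 1.02, -2.69]] + [[-0.72, 1.2, 0.21], [-1.12, 1.85, 0.32], [-0.77, 1.27, 0.22]] + [[0.96, 0.49, 0.51], [-0.90, -0.46, -0.48], [0.4, 0.2, 0.21]]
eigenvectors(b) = [[0.65+0.00j,0.65-0.00j,(-0.51+0j)], [0.09+0.63j,(0.09-0.63j),-0.33+0.00j], [0.33+0.27j,(0.33-0.27j),(0.8+0j)]]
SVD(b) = [[-0.54, -0.47, 0.70], [-0.21, -0.73, -0.65], [0.82, -0.50, 0.29]] @ diag([3.7090774935954562, 3.0032965637304008, 1.7025139931256996]) @ [[0.30,0.34,-0.89], [0.51,-0.85,-0.15], [0.8,0.41,0.43]]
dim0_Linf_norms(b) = [2.25, 2.5, 2.5]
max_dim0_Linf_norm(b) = 2.5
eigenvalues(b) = [(1.07+2.02j), (1.07-2.02j), (-3.64+0j)]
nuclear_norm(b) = 8.41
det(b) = -18.97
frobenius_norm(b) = 5.07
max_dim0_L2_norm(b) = 3.41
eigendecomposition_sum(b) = [[0.18+0.94j, (0.84-0.68j), (0.46+0.31j)], [(-0.89+0.3j), 0.78+0.72j, -0.24+0.49j], [(-0.3+0.56j), 0.72-0.01j, (0.11+0.35j)]] + [[(0.18-0.94j), 0.84+0.68j, (0.46-0.31j)], [(-0.89-0.3j), (0.78-0.72j), -0.24-0.49j], [(-0.3-0.56j), (0.72+0.01j), (0.11-0.35j)]] + [[(-0.72+0j), (-0.67+0j), (1.58+0j)], [-0.47+0.00j, (-0.44+0j), 1.03+0.00j], [1.14-0.00j, 1.06-0.00j, (-2.48-0j)]]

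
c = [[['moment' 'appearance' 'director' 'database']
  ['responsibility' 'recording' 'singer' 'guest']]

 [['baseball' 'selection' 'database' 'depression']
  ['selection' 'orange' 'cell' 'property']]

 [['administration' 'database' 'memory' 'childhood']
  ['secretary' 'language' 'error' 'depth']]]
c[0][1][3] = 'guest'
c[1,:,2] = ['database', 'cell']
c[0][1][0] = 'responsibility'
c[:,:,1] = [['appearance', 'recording'], ['selection', 'orange'], ['database', 'language']]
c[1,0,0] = 'baseball'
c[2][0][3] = 'childhood'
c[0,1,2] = 'singer'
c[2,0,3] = 'childhood'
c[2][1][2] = 'error'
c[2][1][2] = 'error'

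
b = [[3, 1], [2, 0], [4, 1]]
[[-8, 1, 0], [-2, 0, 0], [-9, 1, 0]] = b@[[-1, 0, 0], [-5, 1, 0]]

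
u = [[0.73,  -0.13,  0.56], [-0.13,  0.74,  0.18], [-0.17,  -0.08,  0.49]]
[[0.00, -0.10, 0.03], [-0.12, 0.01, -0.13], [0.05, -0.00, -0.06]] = u@[[-0.07, -0.11, 0.10],[-0.18, 0.01, -0.13],[0.05, -0.04, -0.11]]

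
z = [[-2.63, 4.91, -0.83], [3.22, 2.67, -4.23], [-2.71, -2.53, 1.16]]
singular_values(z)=[7.28, 5.18, 1.56]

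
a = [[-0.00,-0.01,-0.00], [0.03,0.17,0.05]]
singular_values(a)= [0.18, 0.0]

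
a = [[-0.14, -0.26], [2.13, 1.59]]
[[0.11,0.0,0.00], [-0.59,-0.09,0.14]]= a@[[0.06, -0.05, 0.12], [-0.45, 0.01, -0.07]]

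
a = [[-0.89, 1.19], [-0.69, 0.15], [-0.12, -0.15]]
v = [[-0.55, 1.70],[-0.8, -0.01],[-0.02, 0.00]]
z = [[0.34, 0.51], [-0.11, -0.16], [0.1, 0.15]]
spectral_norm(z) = 0.67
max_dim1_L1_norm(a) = 2.08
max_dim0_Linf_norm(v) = 1.7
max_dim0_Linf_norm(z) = 0.51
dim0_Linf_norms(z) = [0.34, 0.51]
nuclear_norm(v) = 2.56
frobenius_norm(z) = 0.67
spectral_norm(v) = 1.81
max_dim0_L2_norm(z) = 0.56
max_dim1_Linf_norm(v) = 1.7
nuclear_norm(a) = 2.06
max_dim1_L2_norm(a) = 1.49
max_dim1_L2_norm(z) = 0.61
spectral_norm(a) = 1.59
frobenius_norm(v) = 1.96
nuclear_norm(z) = 0.67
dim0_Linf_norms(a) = [0.89, 1.19]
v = z + a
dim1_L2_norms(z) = [0.61, 0.19, 0.18]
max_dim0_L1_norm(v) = 1.71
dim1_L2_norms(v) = [1.79, 0.8, 0.02]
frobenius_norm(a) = 1.66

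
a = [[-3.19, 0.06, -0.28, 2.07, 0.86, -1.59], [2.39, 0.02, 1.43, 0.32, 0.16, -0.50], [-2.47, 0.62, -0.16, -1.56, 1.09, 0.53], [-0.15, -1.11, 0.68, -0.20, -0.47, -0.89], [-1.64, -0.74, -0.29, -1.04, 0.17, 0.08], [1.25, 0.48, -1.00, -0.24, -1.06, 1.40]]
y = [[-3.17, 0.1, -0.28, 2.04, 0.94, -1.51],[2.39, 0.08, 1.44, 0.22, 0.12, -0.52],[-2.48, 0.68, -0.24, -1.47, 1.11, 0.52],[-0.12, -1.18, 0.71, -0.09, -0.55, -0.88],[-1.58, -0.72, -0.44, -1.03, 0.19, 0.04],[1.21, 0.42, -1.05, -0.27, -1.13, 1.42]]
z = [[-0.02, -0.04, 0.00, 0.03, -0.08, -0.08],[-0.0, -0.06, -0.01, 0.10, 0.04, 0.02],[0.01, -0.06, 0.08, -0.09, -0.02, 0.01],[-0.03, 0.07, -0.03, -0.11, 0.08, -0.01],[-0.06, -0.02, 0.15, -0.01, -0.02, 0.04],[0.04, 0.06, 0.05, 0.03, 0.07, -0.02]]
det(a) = -1.88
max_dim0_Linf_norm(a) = 3.19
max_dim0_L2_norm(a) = 5.12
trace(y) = -1.81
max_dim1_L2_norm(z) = 0.17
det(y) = 0.19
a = z + y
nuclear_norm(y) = 13.22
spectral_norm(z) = 0.20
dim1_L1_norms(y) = [8.04, 4.77, 6.5, 3.53, 4.0, 5.5]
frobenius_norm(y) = 7.02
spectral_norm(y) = 5.42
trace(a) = -1.96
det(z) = 0.00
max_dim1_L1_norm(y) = 8.04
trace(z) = -0.15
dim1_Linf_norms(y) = [3.17, 2.39, 2.48, 1.18, 1.58, 1.42]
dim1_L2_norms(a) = [4.22, 2.85, 3.23, 1.66, 2.11, 2.44]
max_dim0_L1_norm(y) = 10.95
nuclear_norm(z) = 0.77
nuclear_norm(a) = 13.25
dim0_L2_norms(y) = [5.09, 1.6, 2.0, 2.74, 1.94, 2.37]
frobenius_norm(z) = 0.34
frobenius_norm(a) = 7.04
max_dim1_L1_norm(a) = 8.05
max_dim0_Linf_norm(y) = 3.17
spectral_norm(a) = 5.42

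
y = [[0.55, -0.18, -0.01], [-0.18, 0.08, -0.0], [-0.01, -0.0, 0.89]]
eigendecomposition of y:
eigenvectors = [[-0.32, -0.95, -0.03],[-0.95, 0.32, 0.01],[-0.0, -0.03, 1.00]]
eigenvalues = [0.02, 0.61, 0.89]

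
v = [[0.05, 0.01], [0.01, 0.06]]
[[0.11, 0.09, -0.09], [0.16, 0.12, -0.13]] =v @ [[1.81, 1.38, -1.41], [2.4, 1.83, -1.87]]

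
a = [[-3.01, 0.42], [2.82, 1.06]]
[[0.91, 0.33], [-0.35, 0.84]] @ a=[[-1.81, 0.73],[3.42, 0.74]]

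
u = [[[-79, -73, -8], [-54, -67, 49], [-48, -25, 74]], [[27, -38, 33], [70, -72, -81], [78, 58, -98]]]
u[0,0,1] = -73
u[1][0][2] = 33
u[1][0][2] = 33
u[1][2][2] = -98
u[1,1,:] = [70, -72, -81]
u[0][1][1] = -67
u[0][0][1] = -73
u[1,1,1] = -72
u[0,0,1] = -73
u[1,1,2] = -81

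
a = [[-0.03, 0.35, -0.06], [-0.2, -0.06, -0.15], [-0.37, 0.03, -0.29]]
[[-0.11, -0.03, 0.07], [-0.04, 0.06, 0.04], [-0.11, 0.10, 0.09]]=a @[[0.08, -0.21, -0.09],[-0.26, -0.11, 0.16],[0.25, -0.08, -0.19]]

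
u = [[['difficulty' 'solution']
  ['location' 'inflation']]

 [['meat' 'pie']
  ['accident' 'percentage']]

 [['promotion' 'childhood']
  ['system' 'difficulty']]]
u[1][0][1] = 'pie'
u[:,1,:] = [['location', 'inflation'], ['accident', 'percentage'], ['system', 'difficulty']]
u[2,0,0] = 'promotion'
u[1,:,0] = ['meat', 'accident']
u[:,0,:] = [['difficulty', 'solution'], ['meat', 'pie'], ['promotion', 'childhood']]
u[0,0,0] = 'difficulty'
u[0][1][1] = 'inflation'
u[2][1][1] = 'difficulty'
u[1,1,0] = 'accident'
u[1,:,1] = ['pie', 'percentage']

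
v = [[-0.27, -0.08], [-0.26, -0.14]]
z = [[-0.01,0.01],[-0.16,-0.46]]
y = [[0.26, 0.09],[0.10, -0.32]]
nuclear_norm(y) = 0.61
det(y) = -0.09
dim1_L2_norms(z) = [0.01, 0.49]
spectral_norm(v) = 0.41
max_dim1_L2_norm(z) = 0.49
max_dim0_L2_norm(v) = 0.37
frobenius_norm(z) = 0.49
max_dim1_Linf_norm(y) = 0.32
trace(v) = -0.41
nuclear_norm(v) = 0.45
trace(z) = -0.47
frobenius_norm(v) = 0.41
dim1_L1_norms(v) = [0.35, 0.4]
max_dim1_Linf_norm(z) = 0.46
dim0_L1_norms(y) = [0.36, 0.41]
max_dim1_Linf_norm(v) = 0.27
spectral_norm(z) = 0.49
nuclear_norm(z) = 0.50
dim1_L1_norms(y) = [0.35, 0.42]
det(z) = 0.01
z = y + v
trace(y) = -0.06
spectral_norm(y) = 0.34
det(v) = 0.02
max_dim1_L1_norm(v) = 0.4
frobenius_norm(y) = 0.43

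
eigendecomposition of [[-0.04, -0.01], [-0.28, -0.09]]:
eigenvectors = [[0.29, 0.12],[-0.96, 0.99]]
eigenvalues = [-0.01, -0.12]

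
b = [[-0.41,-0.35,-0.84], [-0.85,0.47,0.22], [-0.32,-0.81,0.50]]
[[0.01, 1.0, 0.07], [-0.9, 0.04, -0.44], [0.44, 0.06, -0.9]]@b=[[-0.88, 0.41, 0.25], [0.48, 0.69, 0.54], [0.06, 0.6, -0.81]]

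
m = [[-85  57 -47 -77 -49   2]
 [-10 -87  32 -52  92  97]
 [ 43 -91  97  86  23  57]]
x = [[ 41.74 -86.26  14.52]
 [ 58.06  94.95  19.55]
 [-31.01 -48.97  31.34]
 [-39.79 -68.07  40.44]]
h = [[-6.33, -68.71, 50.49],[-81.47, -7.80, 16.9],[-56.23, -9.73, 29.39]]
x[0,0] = 41.74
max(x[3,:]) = 40.44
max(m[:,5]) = 97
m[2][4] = 23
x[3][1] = -68.07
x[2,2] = 31.34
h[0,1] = -68.71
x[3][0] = -39.79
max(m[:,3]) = 86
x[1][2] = 19.55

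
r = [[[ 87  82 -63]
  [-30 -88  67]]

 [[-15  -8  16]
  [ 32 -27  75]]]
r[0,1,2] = 67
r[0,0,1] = 82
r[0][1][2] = 67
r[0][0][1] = 82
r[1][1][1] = -27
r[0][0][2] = -63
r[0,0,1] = 82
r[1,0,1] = -8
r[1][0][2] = 16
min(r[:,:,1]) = -88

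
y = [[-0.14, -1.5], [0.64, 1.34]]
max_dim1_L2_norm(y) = 1.51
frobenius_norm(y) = 2.12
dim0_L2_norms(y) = [0.66, 2.01]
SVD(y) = [[0.71, -0.70], [-0.70, -0.71]] @ diag([2.0826057954353696, 0.3708815185729999]) @ [[-0.26,-0.96],[-0.96,0.26]]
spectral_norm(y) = 2.08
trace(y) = 1.20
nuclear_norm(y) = 2.45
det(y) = 0.77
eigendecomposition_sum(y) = [[-0.07+0.67j,(-0.75+0.7j)], [0.32-0.30j,(0.67-0.02j)]] + [[(-0.07-0.67j), (-0.75-0.7j)], [0.32+0.30j, (0.67+0.02j)]]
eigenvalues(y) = [(0.6+0.64j), (0.6-0.64j)]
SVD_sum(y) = [[-0.39, -1.43],  [0.39, 1.41]] + [[0.25, -0.07], [0.25, -0.07]]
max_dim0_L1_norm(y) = 2.84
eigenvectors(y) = [[(0.84+0j),(0.84-0j)], [(-0.41-0.36j),(-0.41+0.36j)]]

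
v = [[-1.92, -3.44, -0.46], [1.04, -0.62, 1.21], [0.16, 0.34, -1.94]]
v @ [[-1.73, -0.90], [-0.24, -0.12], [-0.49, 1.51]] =[[4.37, 1.45], [-2.24, 0.97], [0.59, -3.11]]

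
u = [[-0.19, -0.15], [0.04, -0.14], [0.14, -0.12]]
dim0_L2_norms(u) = [0.24, 0.24]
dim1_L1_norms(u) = [0.34, 0.18, 0.26]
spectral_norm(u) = 0.25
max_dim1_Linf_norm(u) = 0.19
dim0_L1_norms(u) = [0.37, 0.41]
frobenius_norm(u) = 0.34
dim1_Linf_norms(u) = [0.19, 0.14, 0.14]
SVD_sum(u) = [[-0.18, -0.16], [-0.05, -0.05], [0.01, 0.01]] + [[-0.01, 0.01], [0.09, -0.09], [0.13, -0.13]]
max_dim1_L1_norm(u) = 0.34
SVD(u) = [[-0.96, 0.09], [-0.26, -0.57], [0.08, -0.81]] @ diag([0.2510241037952953, 0.22535948906972794]) @ [[0.73, 0.68], [-0.68, 0.73]]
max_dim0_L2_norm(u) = 0.24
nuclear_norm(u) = 0.48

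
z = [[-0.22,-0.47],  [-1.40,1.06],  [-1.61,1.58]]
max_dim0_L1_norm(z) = 3.23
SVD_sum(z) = [[0.11, -0.10],[-1.29, 1.18],[-1.67, 1.52]] + [[-0.33, -0.37],[-0.11, -0.12],[0.06, 0.06]]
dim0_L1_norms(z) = [3.23, 3.11]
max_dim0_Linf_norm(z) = 1.61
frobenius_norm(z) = 2.91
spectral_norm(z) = 2.86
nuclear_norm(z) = 3.38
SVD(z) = [[0.05, 0.94], [-0.61, 0.3], [-0.79, -0.17]] @ diag([2.8571726448451424, 0.527223365897809]) @ [[0.74, -0.67], [-0.67, -0.74]]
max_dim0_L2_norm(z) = 2.14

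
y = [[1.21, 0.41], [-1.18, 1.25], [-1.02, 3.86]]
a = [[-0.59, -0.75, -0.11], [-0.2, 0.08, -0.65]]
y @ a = [[-0.8, -0.87, -0.40], [0.45, 0.98, -0.68], [-0.17, 1.07, -2.40]]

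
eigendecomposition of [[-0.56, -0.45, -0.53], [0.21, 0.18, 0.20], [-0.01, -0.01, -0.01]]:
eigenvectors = [[0.94,  0.54,  -0.65],  [-0.34,  -0.83,  -0.07],  [0.02,  0.12,  0.75]]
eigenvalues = [-0.4, 0.01, -0.0]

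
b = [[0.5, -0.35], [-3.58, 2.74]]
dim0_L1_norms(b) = [4.08, 3.09]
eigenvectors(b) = [[-0.60, 0.13], [-0.80, -0.99]]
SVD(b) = [[-0.13, 0.99], [0.99, 0.13]] @ diag([4.5492679150254185, 0.025718423751999273]) @ [[-0.79, 0.61], [0.61, 0.79]]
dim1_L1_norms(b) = [0.85, 6.32]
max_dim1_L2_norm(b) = 4.51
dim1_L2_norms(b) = [0.61, 4.51]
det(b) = 0.12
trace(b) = 3.24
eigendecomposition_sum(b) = [[0.03, 0.00], [0.04, 0.01]] + [[0.47, -0.35], [-3.62, 2.73]]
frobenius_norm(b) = 4.55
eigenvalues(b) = [0.04, 3.2]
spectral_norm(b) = 4.55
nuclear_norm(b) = 4.57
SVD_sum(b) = [[0.48, -0.37], [-3.58, 2.74]] + [[0.02, 0.02], [0.0, 0.0]]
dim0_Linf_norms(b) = [3.58, 2.74]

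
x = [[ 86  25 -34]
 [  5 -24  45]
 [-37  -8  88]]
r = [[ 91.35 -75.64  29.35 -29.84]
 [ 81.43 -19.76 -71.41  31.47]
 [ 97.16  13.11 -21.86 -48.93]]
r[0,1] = -75.64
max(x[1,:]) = 45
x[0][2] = -34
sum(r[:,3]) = -47.3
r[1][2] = -71.41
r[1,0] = 81.43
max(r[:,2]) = 29.35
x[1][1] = -24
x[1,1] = -24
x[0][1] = 25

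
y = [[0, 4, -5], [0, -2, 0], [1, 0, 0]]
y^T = [[0, 0, 1], [4, -2, 0], [-5, 0, 0]]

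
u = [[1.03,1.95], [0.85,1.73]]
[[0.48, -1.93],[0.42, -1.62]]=u @ [[0.05, -1.36], [0.22, -0.27]]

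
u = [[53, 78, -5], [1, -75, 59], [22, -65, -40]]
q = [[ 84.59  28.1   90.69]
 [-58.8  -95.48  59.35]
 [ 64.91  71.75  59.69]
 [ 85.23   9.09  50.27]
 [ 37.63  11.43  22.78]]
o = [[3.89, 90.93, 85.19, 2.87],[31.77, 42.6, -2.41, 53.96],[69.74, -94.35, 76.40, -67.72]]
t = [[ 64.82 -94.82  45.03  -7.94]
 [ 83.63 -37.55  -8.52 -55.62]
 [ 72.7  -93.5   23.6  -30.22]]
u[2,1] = -65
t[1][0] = 83.63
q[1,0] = -58.8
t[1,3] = -55.62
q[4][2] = 22.78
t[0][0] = 64.82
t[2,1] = -93.5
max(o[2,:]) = 76.4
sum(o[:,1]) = 39.18000000000001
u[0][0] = 53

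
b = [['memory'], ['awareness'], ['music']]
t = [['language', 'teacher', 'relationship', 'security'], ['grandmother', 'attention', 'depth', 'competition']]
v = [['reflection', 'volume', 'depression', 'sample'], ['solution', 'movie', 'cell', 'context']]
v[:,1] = ['volume', 'movie']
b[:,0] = ['memory', 'awareness', 'music']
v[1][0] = 'solution'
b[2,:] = ['music']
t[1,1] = 'attention'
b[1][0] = 'awareness'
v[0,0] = 'reflection'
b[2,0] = 'music'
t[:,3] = ['security', 'competition']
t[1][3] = 'competition'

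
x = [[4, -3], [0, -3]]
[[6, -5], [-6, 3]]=x@[[3, -2], [2, -1]]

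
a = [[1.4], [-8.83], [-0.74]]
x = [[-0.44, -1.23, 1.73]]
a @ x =[[-0.62, -1.72, 2.42], [3.89, 10.86, -15.28], [0.33, 0.91, -1.28]]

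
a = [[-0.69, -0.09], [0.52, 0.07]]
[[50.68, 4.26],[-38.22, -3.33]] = a @[[-72.01,1.04], [-11.04,-55.31]]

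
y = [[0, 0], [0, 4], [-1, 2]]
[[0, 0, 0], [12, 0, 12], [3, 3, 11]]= y @ [[3, -3, -5], [3, 0, 3]]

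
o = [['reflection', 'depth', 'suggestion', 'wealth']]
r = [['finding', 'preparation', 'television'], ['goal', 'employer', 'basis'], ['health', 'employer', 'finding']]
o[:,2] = ['suggestion']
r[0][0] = 'finding'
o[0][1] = 'depth'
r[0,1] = 'preparation'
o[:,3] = ['wealth']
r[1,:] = ['goal', 'employer', 'basis']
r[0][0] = 'finding'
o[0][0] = 'reflection'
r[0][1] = 'preparation'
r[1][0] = 'goal'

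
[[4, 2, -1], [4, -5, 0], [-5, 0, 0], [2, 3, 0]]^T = [[4, 4, -5, 2], [2, -5, 0, 3], [-1, 0, 0, 0]]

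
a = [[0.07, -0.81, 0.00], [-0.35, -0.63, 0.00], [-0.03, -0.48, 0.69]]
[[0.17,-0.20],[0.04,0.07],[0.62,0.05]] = a @ [[0.23, -0.57], [-0.19, 0.2], [0.78, 0.18]]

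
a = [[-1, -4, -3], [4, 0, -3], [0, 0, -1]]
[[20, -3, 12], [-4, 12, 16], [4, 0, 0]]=a @[[-4, 3, 4], [-1, 0, -4], [-4, 0, 0]]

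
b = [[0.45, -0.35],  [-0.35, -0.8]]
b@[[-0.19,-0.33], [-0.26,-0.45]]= [[0.01, 0.01], [0.27, 0.48]]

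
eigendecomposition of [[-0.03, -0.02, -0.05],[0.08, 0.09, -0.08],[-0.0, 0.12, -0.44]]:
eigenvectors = [[(0.49-0.14j), 0.49+0.14j, (0.13+0j)], [-0.83+0.00j, (-0.83-0j), (0.13+0j)], [(-0.22+0.01j), -0.22-0.01j, 0.98+0.00j]]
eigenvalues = [(0.02+0.01j), (0.02-0.01j), (-0.42+0j)]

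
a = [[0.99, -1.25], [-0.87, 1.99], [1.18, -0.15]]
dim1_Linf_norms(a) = [1.25, 1.99, 1.18]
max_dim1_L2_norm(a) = 2.17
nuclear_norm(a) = 3.76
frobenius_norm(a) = 2.95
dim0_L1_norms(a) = [3.04, 3.39]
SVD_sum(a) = [[0.90, -1.31], [-1.21, 1.76], [0.45, -0.65]] + [[0.09, 0.06],[0.34, 0.23],[0.73, 0.5]]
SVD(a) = [[-0.57, -0.11], [0.77, -0.42], [-0.29, -0.9]] @ diag([2.77614157500087, 0.9836350723473065]) @ [[-0.57, 0.82], [-0.82, -0.57]]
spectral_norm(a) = 2.78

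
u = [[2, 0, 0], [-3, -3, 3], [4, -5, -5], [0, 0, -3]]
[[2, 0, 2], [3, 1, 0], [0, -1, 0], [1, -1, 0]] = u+[[0, 0, 2], [6, 4, -3], [-4, 4, 5], [1, -1, 3]]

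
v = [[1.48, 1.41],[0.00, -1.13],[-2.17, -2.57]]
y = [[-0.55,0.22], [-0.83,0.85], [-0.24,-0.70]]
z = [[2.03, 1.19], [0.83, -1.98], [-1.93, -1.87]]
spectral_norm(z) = 3.61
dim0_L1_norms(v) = [3.65, 5.11]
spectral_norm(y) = 1.35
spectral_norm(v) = 4.02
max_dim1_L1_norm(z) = 3.8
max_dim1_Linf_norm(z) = 2.03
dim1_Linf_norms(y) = [0.55, 0.85, 0.7]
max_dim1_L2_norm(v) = 3.36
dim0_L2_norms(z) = [2.92, 2.97]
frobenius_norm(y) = 1.52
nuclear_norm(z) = 5.69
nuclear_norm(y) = 2.05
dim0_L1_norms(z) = [4.79, 5.04]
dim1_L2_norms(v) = [2.04, 1.13, 3.36]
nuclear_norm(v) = 4.78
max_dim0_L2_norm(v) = 3.14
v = y + z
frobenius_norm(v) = 4.10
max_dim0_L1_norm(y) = 1.77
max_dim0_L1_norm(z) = 5.04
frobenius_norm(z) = 4.17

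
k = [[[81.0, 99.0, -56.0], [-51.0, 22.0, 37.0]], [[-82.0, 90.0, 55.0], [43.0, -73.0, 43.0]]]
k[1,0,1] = 90.0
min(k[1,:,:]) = -82.0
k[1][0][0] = -82.0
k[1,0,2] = 55.0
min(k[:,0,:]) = -82.0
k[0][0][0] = 81.0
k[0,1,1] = 22.0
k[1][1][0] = 43.0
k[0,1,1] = 22.0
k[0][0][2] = -56.0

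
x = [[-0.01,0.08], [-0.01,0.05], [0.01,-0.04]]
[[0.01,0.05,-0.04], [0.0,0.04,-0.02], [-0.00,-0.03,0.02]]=x @ [[0.12,-0.94,0.26], [0.11,0.54,-0.43]]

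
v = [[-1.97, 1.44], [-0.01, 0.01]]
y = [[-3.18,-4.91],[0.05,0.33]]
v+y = [[-5.15, -3.47],[0.04, 0.34]]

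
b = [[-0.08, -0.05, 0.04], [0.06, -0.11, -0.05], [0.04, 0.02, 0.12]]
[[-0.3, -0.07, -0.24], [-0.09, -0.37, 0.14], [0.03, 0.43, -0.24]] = b@[[1.92, 0.77, 1.32], [2.20, 2.42, 0.58], [-0.79, 2.94, -2.53]]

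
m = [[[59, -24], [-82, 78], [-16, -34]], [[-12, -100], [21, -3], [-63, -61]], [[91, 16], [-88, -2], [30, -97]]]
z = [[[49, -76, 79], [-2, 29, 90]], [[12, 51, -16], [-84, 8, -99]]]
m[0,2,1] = -34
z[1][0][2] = -16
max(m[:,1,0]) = 21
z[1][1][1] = 8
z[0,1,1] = 29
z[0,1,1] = 29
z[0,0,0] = 49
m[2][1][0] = -88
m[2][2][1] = -97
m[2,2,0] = 30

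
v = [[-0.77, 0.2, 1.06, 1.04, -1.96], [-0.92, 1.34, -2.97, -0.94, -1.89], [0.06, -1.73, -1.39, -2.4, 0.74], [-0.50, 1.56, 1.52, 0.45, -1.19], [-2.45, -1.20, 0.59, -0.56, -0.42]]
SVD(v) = [[-0.44, 0.28, 0.28, 0.43, -0.68], [0.32, 0.92, -0.17, 0.03, 0.12], [0.69, -0.1, 0.26, -0.33, -0.58], [-0.48, 0.22, 0.04, -0.84, -0.12], [0.02, 0.10, 0.91, 0.00, 0.41]] @ diag([4.580391392742237, 3.972814214899301, 3.1105799650400696, 1.138079449895639, 0.9967594243363908]) @ [[0.06, -0.35, -0.68, -0.57, 0.29], [-0.36, 0.43, -0.48, -0.07, -0.67], [-0.74, -0.53, 0.33, -0.22, -0.15], [0.02, -0.53, -0.4, 0.73, -0.14], [-0.57, 0.36, -0.21, 0.29, 0.65]]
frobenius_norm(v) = 6.98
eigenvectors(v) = [[0.18+0.00j,(-0.47+0j),(0.1-0.08j),(0.1+0.08j),(-0.65+0j)],[(0.72+0j),-0.54+0.00j,-0.31+0.39j,(-0.31-0.39j),(0.43+0j)],[-0.44+0.00j,(-0.21+0j),(-0.31+0.46j),(-0.31-0.46j),-0.17+0.00j],[0.27+0.00j,(0.04+0j),(0.62+0j),(0.62-0j),(0.04+0j)],[-0.42+0.00j,-0.67+0.00j,0.08+0.17j,0.08-0.17j,0.60+0.00j]]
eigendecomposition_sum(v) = [[(0.07+0j),0.47-0.00j,-0.26+0.00j,(0.14-0j),(-0.34+0j)], [(0.29+0j),1.92-0.00j,-1.06+0.00j,0.57-0.00j,(-1.39+0j)], [-0.18-0.00j,-1.16+0.00j,(0.64-0j),-0.34+0.00j,(0.84-0j)], [(0.11+0j),0.72-0.00j,(-0.4+0j),(0.21-0j),-0.52+0.00j], [(-0.17-0j),-1.12+0.00j,0.62-0.00j,-0.33+0.00j,0.81-0.00j]] + [[(-1.26-0j), -0.24-0.00j, 0.40-0.00j, (0.43-0j), -1.09-0.00j],[(-1.42-0j), (-0.27-0j), (0.45-0j), 0.48-0.00j, (-1.23-0j)],[(-0.55-0j), -0.11-0.00j, 0.18-0.00j, (0.19-0j), (-0.48-0j)],[0.10+0.00j, 0.02+0.00j, (-0.03+0j), -0.03+0.00j, 0.08+0.00j],[-1.77-0.00j, (-0.34-0j), (0.56-0j), 0.60-0.00j, -1.53-0.00j]] + [[(-0.08+0.01j),0.07-0.05j,0.27+0.02j,(0.2+0.21j),(-0.07+0.04j)], [0.30-0.12j,(-0.21+0.25j),-1.05+0.19j,-0.97-0.63j,0.23-0.22j], [(0.32-0.15j),(-0.21+0.3j),-1.15+0.30j,-1.13-0.61j,(0.24-0.26j)], [(-0.34-0.2j),0.40+0.01j,0.99+0.87j,(0.14+1.42j),-0.39-0.06j], [(0.01-0.12j),(0.05+0.11j),-0.12+0.39j,-0.38+0.23j,-0.03-0.12j]] + [[-0.08-0.01j, 0.07+0.05j, (0.27-0.02j), 0.20-0.21j, (-0.07-0.04j)], [(0.3+0.12j), -0.21-0.25j, -1.05-0.19j, -0.97+0.63j, (0.23+0.22j)], [(0.32+0.15j), -0.21-0.30j, (-1.15-0.3j), -1.13+0.61j, 0.24+0.26j], [(-0.34+0.2j), (0.4-0.01j), 0.99-0.87j, (0.14-1.42j), (-0.39+0.06j)], [0.01+0.12j, 0.05-0.11j, (-0.12-0.39j), -0.38-0.23j, (-0.03+0.12j)]] + [[0.57-0.00j, (-0.16+0j), (0.38-0j), 0.07-0.00j, (-0.39-0j)], [-0.38+0.00j, 0.11-0.00j, (-0.26+0j), -0.05+0.00j, 0.26+0.00j], [0.15-0.00j, -0.04+0.00j, 0.10-0.00j, 0.02-0.00j, (-0.1-0j)], [(-0.03+0j), 0.01-0.00j, (-0.02+0j), (-0+0j), 0.02+0.00j], [(-0.54+0j), 0.15-0.00j, (-0.36+0j), -0.07+0.00j, 0.37+0.00j]]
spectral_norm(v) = 4.58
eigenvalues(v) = [(3.66+0j), (-2.91+0j), (-1.34+1.86j), (-1.34-1.86j), (1.15+0j)]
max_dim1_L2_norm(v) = 3.99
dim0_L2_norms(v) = [2.77, 2.95, 3.81, 2.87, 3.09]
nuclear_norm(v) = 13.80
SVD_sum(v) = [[-0.12, 0.71, 1.35, 1.15, -0.58],[0.09, -0.52, -0.99, -0.84, 0.43],[0.2, -1.11, -2.13, -1.81, 0.91],[-0.14, 0.78, 1.50, 1.27, -0.64],[0.0, -0.03, -0.05, -0.04, 0.02]] + [[-0.39,0.47,-0.53,-0.08,-0.73],  [-1.32,1.56,-1.77,-0.27,-2.47],  [0.15,-0.17,0.20,0.03,0.28],  [-0.32,0.37,-0.42,-0.06,-0.59],  [-0.15,0.18,-0.2,-0.03,-0.28]] + [[-0.65, -0.47, 0.29, -0.19, -0.13],[0.38, 0.27, -0.17, 0.11, 0.08],[-0.61, -0.44, 0.27, -0.18, -0.13],[-0.09, -0.07, 0.04, -0.03, -0.02],[-2.07, -1.49, 0.92, -0.61, -0.43]] + [[0.01, -0.26, -0.20, 0.36, -0.07],[0.00, -0.02, -0.02, 0.03, -0.01],[-0.01, 0.2, 0.15, -0.28, 0.05],[-0.02, 0.51, 0.38, -0.7, 0.14],[0.00, -0.0, -0.00, 0.0, -0.0]] + [[0.39, -0.24, 0.14, -0.2, -0.44], [-0.07, 0.04, -0.02, 0.03, 0.08], [0.33, -0.21, 0.12, -0.17, -0.38], [0.07, -0.04, 0.02, -0.03, -0.07], [-0.23, 0.15, -0.08, 0.12, 0.27]]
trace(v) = -0.79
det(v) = -64.21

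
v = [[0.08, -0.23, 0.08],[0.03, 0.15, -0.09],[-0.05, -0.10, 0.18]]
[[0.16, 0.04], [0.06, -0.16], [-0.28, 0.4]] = v@[[1.3, -0.6], [-0.83, 0.39], [-1.67, 2.25]]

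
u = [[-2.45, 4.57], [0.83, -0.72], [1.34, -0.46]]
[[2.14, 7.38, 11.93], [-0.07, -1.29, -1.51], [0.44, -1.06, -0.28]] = u@[[0.60, -0.29, 0.84],[0.79, 1.46, 3.06]]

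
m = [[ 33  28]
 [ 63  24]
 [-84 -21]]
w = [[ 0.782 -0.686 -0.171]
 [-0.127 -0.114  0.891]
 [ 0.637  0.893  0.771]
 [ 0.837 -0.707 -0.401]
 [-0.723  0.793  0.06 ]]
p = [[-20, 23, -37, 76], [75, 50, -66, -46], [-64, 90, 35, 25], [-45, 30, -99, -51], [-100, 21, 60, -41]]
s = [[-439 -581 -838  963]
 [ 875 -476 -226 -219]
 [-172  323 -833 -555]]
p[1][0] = 75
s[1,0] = 875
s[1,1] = -476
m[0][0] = 33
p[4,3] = -41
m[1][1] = 24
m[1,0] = 63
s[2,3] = -555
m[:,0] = [33, 63, -84]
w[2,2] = 0.771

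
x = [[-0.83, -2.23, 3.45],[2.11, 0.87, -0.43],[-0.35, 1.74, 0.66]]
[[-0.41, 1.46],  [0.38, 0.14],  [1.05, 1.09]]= x@[[0.01, 0.05], [0.52, 0.38], [0.22, 0.68]]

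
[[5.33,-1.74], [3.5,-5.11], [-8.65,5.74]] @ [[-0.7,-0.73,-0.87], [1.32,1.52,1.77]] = [[-6.03, -6.54, -7.72], [-9.20, -10.32, -12.09], [13.63, 15.04, 17.69]]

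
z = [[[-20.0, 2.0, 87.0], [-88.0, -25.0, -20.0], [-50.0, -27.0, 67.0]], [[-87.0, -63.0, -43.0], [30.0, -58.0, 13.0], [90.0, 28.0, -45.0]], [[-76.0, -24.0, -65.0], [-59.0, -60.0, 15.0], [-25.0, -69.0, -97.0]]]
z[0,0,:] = [-20.0, 2.0, 87.0]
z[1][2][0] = 90.0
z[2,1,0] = -59.0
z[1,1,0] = 30.0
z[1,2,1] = 28.0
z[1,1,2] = 13.0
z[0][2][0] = -50.0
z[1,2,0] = 90.0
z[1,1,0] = 30.0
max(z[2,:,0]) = -25.0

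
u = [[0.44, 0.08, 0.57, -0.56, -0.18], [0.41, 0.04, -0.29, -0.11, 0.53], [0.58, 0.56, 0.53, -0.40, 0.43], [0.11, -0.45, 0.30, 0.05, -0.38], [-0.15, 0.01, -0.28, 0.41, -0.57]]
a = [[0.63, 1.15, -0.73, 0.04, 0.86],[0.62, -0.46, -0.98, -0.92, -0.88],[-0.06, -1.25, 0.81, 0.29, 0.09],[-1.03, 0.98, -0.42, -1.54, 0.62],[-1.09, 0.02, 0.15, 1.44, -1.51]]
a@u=[[0.2, -0.32, -0.59, 0.17, -0.32], [-0.45, -0.11, -0.06, -0.31, 0.07], [-0.05, 0.27, 0.82, -0.1, -0.46], [-0.56, 0.42, -1.73, 0.81, 0.76], [0.0, -0.67, 0.31, 0.00, 0.58]]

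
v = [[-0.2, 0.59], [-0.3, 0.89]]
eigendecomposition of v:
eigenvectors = [[-0.95, -0.55], [-0.32, -0.83]]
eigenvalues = [-0.0, 0.69]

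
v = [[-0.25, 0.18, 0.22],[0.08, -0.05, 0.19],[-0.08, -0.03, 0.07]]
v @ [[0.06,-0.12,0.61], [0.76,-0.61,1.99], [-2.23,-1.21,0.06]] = [[-0.37, -0.35, 0.22],[-0.46, -0.21, -0.04],[-0.18, -0.06, -0.1]]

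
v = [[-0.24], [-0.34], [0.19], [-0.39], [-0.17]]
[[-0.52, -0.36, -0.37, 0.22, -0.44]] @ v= [[0.17]]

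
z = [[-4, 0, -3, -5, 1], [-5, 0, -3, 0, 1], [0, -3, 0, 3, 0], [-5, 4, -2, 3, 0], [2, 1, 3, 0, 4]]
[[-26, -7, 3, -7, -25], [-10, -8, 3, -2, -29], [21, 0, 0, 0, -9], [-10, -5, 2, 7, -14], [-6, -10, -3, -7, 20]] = z @ [[-1, 1, 0, 0, 4], [-4, 0, 0, 1, 3], [4, 0, -1, 0, 3], [3, 0, 0, 1, 0], [-3, -3, 0, -2, 0]]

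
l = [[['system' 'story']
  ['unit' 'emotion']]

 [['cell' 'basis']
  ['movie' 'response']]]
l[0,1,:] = ['unit', 'emotion']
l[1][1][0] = 'movie'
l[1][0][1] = 'basis'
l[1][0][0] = 'cell'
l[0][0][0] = 'system'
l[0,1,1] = 'emotion'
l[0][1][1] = 'emotion'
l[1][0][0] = 'cell'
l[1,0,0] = 'cell'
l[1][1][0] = 'movie'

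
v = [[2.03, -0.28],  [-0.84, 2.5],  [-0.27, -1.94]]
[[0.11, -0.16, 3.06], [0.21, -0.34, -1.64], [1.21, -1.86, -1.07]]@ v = [[-0.47,-6.37], [1.15,2.27], [4.31,-2.91]]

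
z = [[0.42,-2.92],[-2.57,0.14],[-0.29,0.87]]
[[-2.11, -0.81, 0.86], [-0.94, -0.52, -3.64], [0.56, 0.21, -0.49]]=z@ [[0.41,0.22,1.41],[0.78,0.31,-0.09]]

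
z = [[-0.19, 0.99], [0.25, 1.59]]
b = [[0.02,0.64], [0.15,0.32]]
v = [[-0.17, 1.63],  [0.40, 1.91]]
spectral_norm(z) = 1.88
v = z + b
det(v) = -0.98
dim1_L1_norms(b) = [0.66, 0.47]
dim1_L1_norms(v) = [1.8, 2.31]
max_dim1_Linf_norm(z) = 1.59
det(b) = -0.09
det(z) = -0.55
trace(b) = 0.34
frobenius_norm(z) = 1.90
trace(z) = 1.40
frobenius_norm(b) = 0.73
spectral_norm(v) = 2.52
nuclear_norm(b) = 0.85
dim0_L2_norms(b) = [0.15, 0.72]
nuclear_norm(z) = 2.17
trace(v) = 1.74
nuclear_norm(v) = 2.91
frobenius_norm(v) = 2.55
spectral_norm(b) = 0.72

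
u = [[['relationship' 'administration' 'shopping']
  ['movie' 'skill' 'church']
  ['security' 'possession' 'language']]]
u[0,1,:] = ['movie', 'skill', 'church']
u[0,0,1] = 'administration'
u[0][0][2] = 'shopping'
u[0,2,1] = 'possession'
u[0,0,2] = 'shopping'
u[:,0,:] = [['relationship', 'administration', 'shopping']]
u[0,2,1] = 'possession'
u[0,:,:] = [['relationship', 'administration', 'shopping'], ['movie', 'skill', 'church'], ['security', 'possession', 'language']]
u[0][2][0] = 'security'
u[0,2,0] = 'security'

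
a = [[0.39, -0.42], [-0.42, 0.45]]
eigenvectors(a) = [[-0.73, 0.68], [-0.68, -0.73]]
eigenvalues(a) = [-0.0, 0.84]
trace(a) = 0.84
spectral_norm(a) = 0.84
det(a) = -0.00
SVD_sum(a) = [[0.39, -0.42],[-0.42, 0.45]] + [[-0.00, -0.00], [-0.0, -0.0]]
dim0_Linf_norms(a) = [0.42, 0.45]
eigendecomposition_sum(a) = [[-0.0, -0.00], [-0.00, -0.00]] + [[0.39, -0.42], [-0.42, 0.45]]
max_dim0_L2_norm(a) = 0.62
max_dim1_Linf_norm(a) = 0.45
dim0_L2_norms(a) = [0.57, 0.62]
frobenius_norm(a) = 0.84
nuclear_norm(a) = 0.84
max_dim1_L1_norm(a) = 0.87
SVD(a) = [[-0.68,0.73],[0.73,0.68]] @ diag([0.841070065428546, 0.0010700654285460333]) @ [[-0.68, 0.73], [-0.73, -0.68]]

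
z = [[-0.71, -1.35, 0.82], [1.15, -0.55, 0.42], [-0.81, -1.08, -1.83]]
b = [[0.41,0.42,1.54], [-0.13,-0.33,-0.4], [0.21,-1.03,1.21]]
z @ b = [[0.06, -0.70, 0.44], [0.63, 0.23, 2.5], [-0.58, 1.90, -3.03]]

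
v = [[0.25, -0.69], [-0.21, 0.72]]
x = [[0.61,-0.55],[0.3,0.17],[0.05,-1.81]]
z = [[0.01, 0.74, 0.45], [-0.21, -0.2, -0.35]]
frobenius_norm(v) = 1.05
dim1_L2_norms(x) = [0.82, 0.34, 1.81]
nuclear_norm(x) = 2.56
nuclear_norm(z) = 1.20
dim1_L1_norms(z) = [1.2, 0.76]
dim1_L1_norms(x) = [1.16, 0.47, 1.86]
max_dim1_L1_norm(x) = 1.86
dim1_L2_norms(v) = [0.73, 0.75]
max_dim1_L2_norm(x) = 1.81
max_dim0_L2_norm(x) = 1.9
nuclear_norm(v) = 1.08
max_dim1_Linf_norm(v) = 0.72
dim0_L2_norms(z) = [0.21, 0.77, 0.57]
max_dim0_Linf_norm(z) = 0.74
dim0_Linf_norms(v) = [0.25, 0.72]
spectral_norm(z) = 0.94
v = z @ x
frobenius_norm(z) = 0.98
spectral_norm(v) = 1.05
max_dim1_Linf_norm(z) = 0.74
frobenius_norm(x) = 2.02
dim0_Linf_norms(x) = [0.61, 1.81]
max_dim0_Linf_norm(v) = 0.72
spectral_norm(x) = 1.91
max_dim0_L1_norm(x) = 2.53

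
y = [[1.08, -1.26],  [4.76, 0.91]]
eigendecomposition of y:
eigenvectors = [[(0.02+0.46j),(0.02-0.46j)], [(0.89+0j),(0.89-0j)]]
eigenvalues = [(1+2.45j), (1-2.45j)]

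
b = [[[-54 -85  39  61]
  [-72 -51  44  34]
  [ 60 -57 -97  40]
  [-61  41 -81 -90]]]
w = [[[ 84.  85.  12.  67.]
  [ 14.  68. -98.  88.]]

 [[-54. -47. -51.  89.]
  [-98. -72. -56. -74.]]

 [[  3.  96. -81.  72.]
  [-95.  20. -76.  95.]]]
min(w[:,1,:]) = -98.0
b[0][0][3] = 61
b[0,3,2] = -81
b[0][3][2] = -81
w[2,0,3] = 72.0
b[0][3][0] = -61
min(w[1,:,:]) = -98.0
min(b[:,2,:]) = -97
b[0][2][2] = -97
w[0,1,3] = 88.0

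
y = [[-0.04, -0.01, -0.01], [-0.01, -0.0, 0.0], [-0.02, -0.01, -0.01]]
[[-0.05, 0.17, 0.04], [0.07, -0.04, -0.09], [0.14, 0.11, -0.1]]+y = [[-0.09, 0.16, 0.03], [0.06, -0.04, -0.09], [0.12, 0.1, -0.11]]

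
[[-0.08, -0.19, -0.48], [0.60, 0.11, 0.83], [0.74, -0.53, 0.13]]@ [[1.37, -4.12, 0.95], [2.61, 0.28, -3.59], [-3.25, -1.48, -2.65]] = [[0.95, 0.99, 1.88], [-1.59, -3.67, -2.02], [-0.79, -3.39, 2.26]]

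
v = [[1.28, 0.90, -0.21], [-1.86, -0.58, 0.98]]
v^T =[[1.28, -1.86],[0.9, -0.58],[-0.21, 0.98]]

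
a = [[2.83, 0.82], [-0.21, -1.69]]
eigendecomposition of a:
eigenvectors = [[1.0, -0.18],[-0.05, 0.98]]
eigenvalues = [2.79, -1.65]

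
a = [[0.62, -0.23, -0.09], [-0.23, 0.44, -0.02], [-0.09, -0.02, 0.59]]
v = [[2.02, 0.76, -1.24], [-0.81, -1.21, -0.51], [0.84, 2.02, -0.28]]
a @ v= [[1.36, 0.57, -0.63],[-0.84, -0.75, 0.07],[0.33, 1.15, -0.04]]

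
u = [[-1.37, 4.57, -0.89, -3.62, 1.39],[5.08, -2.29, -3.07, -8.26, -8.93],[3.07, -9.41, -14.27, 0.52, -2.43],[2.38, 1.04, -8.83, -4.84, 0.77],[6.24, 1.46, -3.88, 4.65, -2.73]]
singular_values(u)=[21.03, 11.93, 9.1, 7.76, 1.08]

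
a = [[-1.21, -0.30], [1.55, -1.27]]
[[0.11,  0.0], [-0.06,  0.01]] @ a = [[-0.13,-0.03], [0.09,0.01]]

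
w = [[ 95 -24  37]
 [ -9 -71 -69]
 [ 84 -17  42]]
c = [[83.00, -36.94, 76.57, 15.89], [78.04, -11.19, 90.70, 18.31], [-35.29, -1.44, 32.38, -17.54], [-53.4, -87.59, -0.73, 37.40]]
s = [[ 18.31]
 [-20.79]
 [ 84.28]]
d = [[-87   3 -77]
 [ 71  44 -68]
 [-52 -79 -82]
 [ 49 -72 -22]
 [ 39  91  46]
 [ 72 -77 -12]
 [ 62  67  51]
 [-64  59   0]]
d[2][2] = -82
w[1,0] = -9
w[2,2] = 42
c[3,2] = -0.73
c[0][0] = 83.0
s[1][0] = -20.79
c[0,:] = [83.0, -36.94, 76.57, 15.89]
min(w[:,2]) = -69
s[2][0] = 84.28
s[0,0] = 18.31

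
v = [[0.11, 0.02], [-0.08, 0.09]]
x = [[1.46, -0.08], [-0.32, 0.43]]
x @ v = [[0.17, 0.02], [-0.07, 0.03]]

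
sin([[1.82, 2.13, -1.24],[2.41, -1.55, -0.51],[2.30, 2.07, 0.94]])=[[1.52, 1.18, 0.67], [0.93, 0.19, 0.47], [-1.94, -0.18, 3.29]]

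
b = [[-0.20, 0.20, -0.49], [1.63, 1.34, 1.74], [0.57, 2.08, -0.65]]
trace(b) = 0.49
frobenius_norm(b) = 3.59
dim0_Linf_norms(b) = [1.63, 2.08, 1.74]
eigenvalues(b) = [2.42, -0.0, -1.93]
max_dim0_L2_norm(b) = 2.48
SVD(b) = [[-0.05, 0.28, 0.96], [0.85, -0.50, 0.19], [0.53, 0.82, -0.21]] @ diag([3.0249455331518966, 1.9296868265746234, 0.003643186620094428]) @ [[0.56, 0.74, 0.38], [-0.21, 0.57, -0.80], [-0.80, 0.37, 0.47]]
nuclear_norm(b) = 4.96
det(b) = 0.02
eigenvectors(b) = [[0.04, -0.80, 0.29], [-0.83, 0.37, -0.56], [-0.55, 0.47, 0.78]]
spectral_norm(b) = 3.02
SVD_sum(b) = [[-0.08, -0.11, -0.06], [1.43, 1.89, 0.98], [0.9, 1.18, 0.61]] + [[-0.11, 0.31, -0.43], [0.20, -0.55, 0.76], [-0.33, 0.9, -1.26]] + [[-0.0, 0.0, 0.0], [-0.0, 0.0, 0.00], [0.00, -0.00, -0.00]]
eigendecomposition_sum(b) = [[-0.07,-0.09,-0.04], [1.38,1.91,0.86], [0.92,1.28,0.58]] + [[-0.00,-0.0,0.0],[0.0,0.0,-0.0],[0.00,0.0,-0.0]] + [[-0.13, 0.29, -0.45], [0.25, -0.57, 0.88], [-0.35, 0.8, -1.23]]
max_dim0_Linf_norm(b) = 2.08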